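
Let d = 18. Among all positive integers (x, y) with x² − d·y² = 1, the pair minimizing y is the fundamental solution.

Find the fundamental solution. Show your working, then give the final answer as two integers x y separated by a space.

√18 → a₀=4, period (4,8); ℓ=2 even so k=1
a_0=4:  p_0=4·1+0=4,  q_0=4·0+1=1
a_1=4:  p_1=4·4+1=17,  q_1=4·1+0=4
fundamental: x₁=17, y₁=4  (since 289 − 18·16 = 1)

17 4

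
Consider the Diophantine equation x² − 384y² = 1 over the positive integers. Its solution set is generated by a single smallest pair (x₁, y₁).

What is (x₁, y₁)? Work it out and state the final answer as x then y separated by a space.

√384 → a₀=19, period (1,1,2,9,2,1,1,38); ℓ=8 even so k=7
i=0: a=19 ⇒ p=19, q=1
…
i=2: a=1 ⇒ p=39, q=2
i=3: a=2 ⇒ p=98, q=5
i=4: a=9 ⇒ p=921, q=47
i=5: a=2 ⇒ p=1940, q=99
i=6: a=1 ⇒ p=2861, q=146
i=7: a=1 ⇒ p=4801, q=245
→ (4801, 245).  Check: 4801²=23049601, 384·245²=23049600, difference 1.

4801 245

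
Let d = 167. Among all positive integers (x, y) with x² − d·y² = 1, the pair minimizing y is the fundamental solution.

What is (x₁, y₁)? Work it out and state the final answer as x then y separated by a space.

d=167: √d = [12; 1,11,1,24] (ℓ=4, even), read p_3/q_3
a_0=12:  p_0=12·1+0=12,  q_0=12·0+1=1
…
a_2=11:  p_2=11·13+12=155,  q_2=11·1+1=12
a_3=1:  p_3=1·155+13=168,  q_3=1·12+1=13
fundamental: x₁=168, y₁=13  (since 28224 − 167·169 = 1)

168 13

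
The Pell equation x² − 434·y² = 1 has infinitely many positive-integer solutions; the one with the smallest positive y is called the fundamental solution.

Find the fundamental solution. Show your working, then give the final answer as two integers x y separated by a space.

√434 = [20; 1,4,1,40, …], period ℓ=4 (even) → k=3
i=0: a=20 ⇒ p=20, q=1
i=1: a=1 ⇒ p=21, q=1
i=2: a=4 ⇒ p=104, q=5
i=3: a=1 ⇒ p=125, q=6
fundamental: x₁=125, y₁=6  (since 15625 − 434·36 = 1)

125 6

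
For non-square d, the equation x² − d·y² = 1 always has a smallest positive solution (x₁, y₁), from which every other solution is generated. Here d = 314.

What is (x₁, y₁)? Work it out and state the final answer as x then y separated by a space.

392499 22150

d=314: √d = [17; 1,2,1,1,2,1,34] (ℓ=7, odd), read p_13/q_13
step 0: (17, 1)  from 17·(1,0) + (0,1)
step 1: (18, 1)  from 1·(17,1) + (1,0)
…
step 4: (124, 7)  from 1·(71,4) + (53,3)
…
step 6: (443, 25)  from 1·(319,18) + (124,7)
…
step 12: (282617, 15949)  from 2·(109882,6201) + (62853,3547)
step 13: (392499, 22150)  from 1·(282617,15949) + (109882,6201)
(x₁, y₁) = (392499, 22150);  392499² − 314·22150² = 1 ✓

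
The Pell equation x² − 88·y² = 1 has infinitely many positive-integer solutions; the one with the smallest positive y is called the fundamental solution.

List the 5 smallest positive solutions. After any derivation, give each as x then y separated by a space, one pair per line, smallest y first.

d=88: √d = [9; 2,1,1,1,2,18] (ℓ=6, even), read p_5/q_5
i=0: a=9 ⇒ p=9, q=1
i=1: a=2 ⇒ p=19, q=2
i=2: a=1 ⇒ p=28, q=3
…
i=4: a=1 ⇒ p=75, q=8
i=5: a=2 ⇒ p=197, q=21
(x₁, y₁) = (197, 21);  197² − 88·21² = 1 ✓
(x_2, y_2) = (197·197 + 88·21·21, 197·21 + 21·197) = (77617, 8274)
(x_3, y_3) = (197·77617 + 88·21·8274, 197·8274 + 21·77617) = (30580901, 3259935)
(x_4, y_4) = (197·30580901 + 88·21·3259935, 197·3259935 + 21·30580901) = (12048797377, 1284406116)
(x_5, y_5) = (197·12048797377 + 88·21·1284406116, 197·1284406116 + 21·12048797377) = (4747195585637, 506052749769)

197 21
77617 8274
30580901 3259935
12048797377 1284406116
4747195585637 506052749769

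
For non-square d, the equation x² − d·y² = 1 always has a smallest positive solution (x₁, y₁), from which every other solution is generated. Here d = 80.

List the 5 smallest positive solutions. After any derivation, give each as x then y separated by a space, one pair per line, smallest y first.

9 1
161 18
2889 323
51841 5796
930249 104005

[8; 1,16] for √80; ℓ=2 ⇒ convergent index 1
step 0: (8, 1)  from 8·(1,0) + (0,1)
step 1: (9, 1)  from 1·(8,1) + (1,0)
(x₁, y₁) = (9, 1);  9² − 80·1² = 1 ✓
(x_2, y_2) = (9·9 + 80·1·1, 9·1 + 1·9) = (161, 18)
(x_3, y_3) = (9·161 + 80·1·18, 9·18 + 1·161) = (2889, 323)
(x_4, y_4) = (9·2889 + 80·1·323, 9·323 + 1·2889) = (51841, 5796)
(x_5, y_5) = (9·51841 + 80·1·5796, 9·5796 + 1·51841) = (930249, 104005)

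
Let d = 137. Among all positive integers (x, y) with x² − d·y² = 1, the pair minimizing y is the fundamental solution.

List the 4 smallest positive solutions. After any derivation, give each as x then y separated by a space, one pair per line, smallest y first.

[11; 1,2,2,1,1,2,2,1,22] for √137; ℓ=9 ⇒ convergent index 17
i=0: a=11 ⇒ p=11, q=1
i=1: a=1 ⇒ p=12, q=1
…
i=5: a=1 ⇒ p=199, q=17
…
i=7: a=2 ⇒ p=1229, q=105
i=8: a=1 ⇒ p=1744, q=149
i=9: a=22 ⇒ p=39597, q=3383
i=10: a=1 ⇒ p=41341, q=3532
i=11: a=2 ⇒ p=122279, q=10447
…
i=14: a=1 ⇒ p=694077, q=59299
i=15: a=2 ⇒ p=1796332, q=153471
i=16: a=2 ⇒ p=4286741, q=366241
i=17: a=1 ⇒ p=6083073, q=519712
fundamental: x₁=6083073, y₁=519712  (since 37003777123329 − 137·270100562944 = 1)
(6083073+519712√137)^2 = 74007554246657 + 6322892069952√137
(6083073+519712√137)^3 = 900386710067742990849 + 76925228065277725280√137
(6083073+519712√137)^4 = 10954236171143757109591351297 + 935883555725460013412300928√137

6083073 519712
74007554246657 6322892069952
900386710067742990849 76925228065277725280
10954236171143757109591351297 935883555725460013412300928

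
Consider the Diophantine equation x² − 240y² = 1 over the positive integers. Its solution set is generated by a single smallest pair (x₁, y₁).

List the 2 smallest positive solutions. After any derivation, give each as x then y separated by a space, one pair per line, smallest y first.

[15; 2,30] for √240; ℓ=2 ⇒ convergent index 1
a_0=15:  p_0=15·1+0=15,  q_0=15·0+1=1
a_1=2:  p_1=2·15+1=31,  q_1=2·1+0=2
→ (31, 2).  Check: 31²=961, 240·2²=960, difference 1.
k=2:  x_2 = 31·31+240·2·2 = 1921,  y_2 = 31·2+2·31 = 124

31 2
1921 124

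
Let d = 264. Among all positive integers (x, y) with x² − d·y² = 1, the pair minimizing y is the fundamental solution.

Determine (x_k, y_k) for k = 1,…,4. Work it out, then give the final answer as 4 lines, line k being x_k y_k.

[16; 4,32] for √264; ℓ=2 ⇒ convergent index 1
k=0  a_k=16  p_k/q_k = 16/1
k=1  a_k=4  p_k/q_k = 65/4
(x₁, y₁) = (65, 4);  65² − 264·4² = 1 ✓
(x_2, y_2) = (65·65 + 264·4·4, 65·4 + 4·65) = (8449, 520)
(x_3, y_3) = (65·8449 + 264·4·520, 65·520 + 4·8449) = (1098305, 67596)
(x_4, y_4) = (65·1098305 + 264·4·67596, 65·67596 + 4·1098305) = (142771201, 8786960)

65 4
8449 520
1098305 67596
142771201 8786960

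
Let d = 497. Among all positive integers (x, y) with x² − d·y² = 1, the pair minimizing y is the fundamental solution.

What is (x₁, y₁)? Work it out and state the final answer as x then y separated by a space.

√497 = [22; 3,2,2,5,6,5,2,2,3,44, …], period ℓ=10 (even) → k=9
a_0=22:  p_0=22·1+0=22,  q_0=22·0+1=1
…
a_3=2:  p_3=2·156+67=379,  q_3=2·7+3=17
a_4=5:  p_4=5·379+156=2051,  q_4=5·17+7=92
a_5=6:  p_5=6·2051+379=12685,  q_5=6·92+17=569
a_6=5:  p_6=5·12685+2051=65476,  q_6=5·569+92=2937
a_7=2:  p_7=2·65476+12685=143637,  q_7=2·2937+569=6443
a_8=2:  p_8=2·143637+65476=352750,  q_8=2·6443+2937=15823
a_9=3:  p_9=3·352750+143637=1201887,  q_9=3·15823+6443=53912
→ (1201887, 53912).  Check: 1201887²=1444532360769, 497·53912²=1444532360768, difference 1.

1201887 53912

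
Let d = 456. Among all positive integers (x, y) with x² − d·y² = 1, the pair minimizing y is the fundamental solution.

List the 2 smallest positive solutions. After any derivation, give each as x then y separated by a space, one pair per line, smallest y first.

1025 48
2101249 98400

√456 = [21; 2,1,4,1,2,42, …], period ℓ=6 (even) → k=5
a_0=21:  p_0=21·1+0=21,  q_0=21·0+1=1
…
a_3=4:  p_3=4·64+43=299,  q_3=4·3+2=14
a_4=1:  p_4=1·299+64=363,  q_4=1·14+3=17
a_5=2:  p_5=2·363+299=1025,  q_5=2·17+14=48
fundamental: x₁=1025, y₁=48  (since 1050625 − 456·2304 = 1)
n=2: (1025,48)∘(1025,48) = (1025·1025+456·48·48, 1025·48+48·1025) = (2101249,98400)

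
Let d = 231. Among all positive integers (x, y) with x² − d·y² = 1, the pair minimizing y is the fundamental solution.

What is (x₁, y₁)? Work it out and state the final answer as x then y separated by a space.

76 5

√231 → a₀=15, period (5,30); ℓ=2 even so k=1
i=0: a=15 ⇒ p=15, q=1
i=1: a=5 ⇒ p=76, q=5
fundamental: x₁=76, y₁=5  (since 5776 − 231·25 = 1)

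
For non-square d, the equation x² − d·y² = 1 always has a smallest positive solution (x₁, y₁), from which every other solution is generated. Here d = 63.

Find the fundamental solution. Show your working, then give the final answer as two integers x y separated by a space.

8 1

d=63: √d = [7; 1,14] (ℓ=2, even), read p_1/q_1
a_0=7:  p_0=7·1+0=7,  q_0=7·0+1=1
a_1=1:  p_1=1·7+1=8,  q_1=1·1+0=1
→ (8, 1).  Check: 8²=64, 63·1²=63, difference 1.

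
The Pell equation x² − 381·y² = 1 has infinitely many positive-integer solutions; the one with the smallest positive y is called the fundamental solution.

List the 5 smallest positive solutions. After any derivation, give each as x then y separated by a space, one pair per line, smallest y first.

1015 52
2060449 105560
4182710455 214286748
8490900163201 435001992880
17236523148587575 883053831259652

√381 = [19; 1,1,12,1,1,38, …], period ℓ=6 (even) → k=5
k=0  a_k=19  p_k/q_k = 19/1
k=1  a_k=1  p_k/q_k = 20/1
…
k=3  a_k=12  p_k/q_k = 488/25
k=4  a_k=1  p_k/q_k = 527/27
k=5  a_k=1  p_k/q_k = 1015/52
(x₁, y₁) = (1015, 52);  1015² − 381·52² = 1 ✓
(1015+52√381)^2 = 2060449 + 105560√381
(1015+52√381)^3 = 4182710455 + 214286748√381
(1015+52√381)^4 = 8490900163201 + 435001992880√381
(1015+52√381)^5 = 17236523148587575 + 883053831259652√381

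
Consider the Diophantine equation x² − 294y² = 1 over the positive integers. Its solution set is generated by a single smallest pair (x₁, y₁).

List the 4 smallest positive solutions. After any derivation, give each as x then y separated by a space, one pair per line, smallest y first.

√294 = [17; 6,1,4,1,6,34, …], period ℓ=6 (even) → k=5
step 0: (17, 1)  from 17·(1,0) + (0,1)
…
step 2: (120, 7)  from 1·(103,6) + (17,1)
…
step 4: (703, 41)  from 1·(583,34) + (120,7)
step 5: (4801, 280)  from 6·(703,41) + (583,34)
(x₁, y₁) = (4801, 280);  4801² − 294·280² = 1 ✓
(x_2, y_2) = (4801·4801 + 294·280·280, 4801·280 + 280·4801) = (46099201, 2688560)
(x_3, y_3) = (4801·46099201 + 294·280·2688560, 4801·2688560 + 280·46099201) = (442644523201, 25815552840)
(x_4, y_4) = (4801·442644523201 + 294·280·25815552840, 4801·25815552840 + 280·442644523201) = (4250272665676801, 247880935681120)

4801 280
46099201 2688560
442644523201 25815552840
4250272665676801 247880935681120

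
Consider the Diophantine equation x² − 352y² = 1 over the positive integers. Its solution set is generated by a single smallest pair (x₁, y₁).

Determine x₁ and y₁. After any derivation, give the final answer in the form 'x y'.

77617 4137

[18; 1,3,5,9,5,3,1,36] for √352; ℓ=8 ⇒ convergent index 7
a_0=18:  p_0=18·1+0=18,  q_0=18·0+1=1
…
a_2=3:  p_2=3·19+18=75,  q_2=3·1+1=4
a_3=5:  p_3=5·75+19=394,  q_3=5·4+1=21
…
a_5=5:  p_5=5·3621+394=18499,  q_5=5·193+21=986
a_6=3:  p_6=3·18499+3621=59118,  q_6=3·986+193=3151
a_7=1:  p_7=1·59118+18499=77617,  q_7=1·3151+986=4137
fundamental: x₁=77617, y₁=4137  (since 6024398689 − 352·17114769 = 1)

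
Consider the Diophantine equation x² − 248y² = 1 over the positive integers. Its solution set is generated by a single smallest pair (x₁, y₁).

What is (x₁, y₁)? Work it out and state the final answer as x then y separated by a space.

d=248: √d = [15; 1,2,1,30] (ℓ=4, even), read p_3/q_3
a_0=15:  p_0=15·1+0=15,  q_0=15·0+1=1
…
a_2=2:  p_2=2·16+15=47,  q_2=2·1+1=3
a_3=1:  p_3=1·47+16=63,  q_3=1·3+1=4
(x₁, y₁) = (63, 4);  63² − 248·4² = 1 ✓

63 4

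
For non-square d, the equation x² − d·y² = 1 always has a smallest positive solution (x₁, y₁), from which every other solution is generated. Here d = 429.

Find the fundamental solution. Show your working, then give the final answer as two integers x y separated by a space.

1524095 73584

[20; 1,2,2,9,1,12,1,9,2,2,1,40] for √429; ℓ=12 ⇒ convergent index 11
step 0: (20, 1)  from 20·(1,0) + (0,1)
step 1: (21, 1)  from 1·(20,1) + (1,0)
step 2: (62, 3)  from 2·(21,1) + (20,1)
…
step 5: (1512, 73)  from 1·(1367,66) + (145,7)
step 6: (19511, 942)  from 12·(1512,73) + (1367,66)
step 7: (21023, 1015)  from 1·(19511,942) + (1512,73)
step 8: (208718, 10077)  from 9·(21023,1015) + (19511,942)
step 9: (438459, 21169)  from 2·(208718,10077) + (21023,1015)
step 10: (1085636, 52415)  from 2·(438459,21169) + (208718,10077)
step 11: (1524095, 73584)  from 1·(1085636,52415) + (438459,21169)
(x₁, y₁) = (1524095, 73584);  1524095² − 429·73584² = 1 ✓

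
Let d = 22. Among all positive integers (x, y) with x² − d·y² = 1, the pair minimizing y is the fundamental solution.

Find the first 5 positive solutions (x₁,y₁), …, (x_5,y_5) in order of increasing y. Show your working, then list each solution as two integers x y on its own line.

197 42
77617 16548
30580901 6519870
12048797377 2568812232
4747195585637 1012105499538

d=22: √d = [4; 1,2,4,2,1,8] (ℓ=6, even), read p_5/q_5
a_0=4:  p_0=4·1+0=4,  q_0=4·0+1=1
…
a_4=2:  p_4=2·61+14=136,  q_4=2·13+3=29
a_5=1:  p_5=1·136+61=197,  q_5=1·29+13=42
→ (197, 42).  Check: 197²=38809, 22·42²=38808, difference 1.
n=2: (197,42)∘(197,42) = (197·197+22·42·42, 197·42+42·197) = (77617,16548)
n=3: (77617,16548)∘(197,42) = (197·77617+22·42·16548, 197·16548+42·77617) = (30580901,6519870)
n=4: (30580901,6519870)∘(197,42) = (197·30580901+22·42·6519870, 197·6519870+42·30580901) = (12048797377,2568812232)
n=5: (12048797377,2568812232)∘(197,42) = (197·12048797377+22·42·2568812232, 197·2568812232+42·12048797377) = (4747195585637,1012105499538)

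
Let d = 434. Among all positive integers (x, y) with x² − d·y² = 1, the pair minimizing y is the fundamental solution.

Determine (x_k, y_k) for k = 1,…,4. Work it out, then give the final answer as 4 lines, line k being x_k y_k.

125 6
31249 1500
7812125 374994
1953000001 93747000

√434 = [20; 1,4,1,40, …], period ℓ=4 (even) → k=3
a_0=20:  p_0=20·1+0=20,  q_0=20·0+1=1
a_1=1:  p_1=1·20+1=21,  q_1=1·1+0=1
a_2=4:  p_2=4·21+20=104,  q_2=4·1+1=5
a_3=1:  p_3=1·104+21=125,  q_3=1·5+1=6
(x₁, y₁) = (125, 6);  125² − 434·6² = 1 ✓
(125+6√434)^2 = 31249 + 1500√434
(125+6√434)^3 = 7812125 + 374994√434
(125+6√434)^4 = 1953000001 + 93747000√434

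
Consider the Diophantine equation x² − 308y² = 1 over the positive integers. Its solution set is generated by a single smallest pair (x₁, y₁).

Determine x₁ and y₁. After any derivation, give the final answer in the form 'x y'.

√308 → a₀=17, period (1,1,4,1,1,34); ℓ=6 even so k=5
a_0=17:  p_0=17·1+0=17,  q_0=17·0+1=1
a_1=1:  p_1=1·17+1=18,  q_1=1·1+0=1
…
a_3=4:  p_3=4·35+18=158,  q_3=4·2+1=9
a_4=1:  p_4=1·158+35=193,  q_4=1·9+2=11
a_5=1:  p_5=1·193+158=351,  q_5=1·11+9=20
(x₁, y₁) = (351, 20);  351² − 308·20² = 1 ✓

351 20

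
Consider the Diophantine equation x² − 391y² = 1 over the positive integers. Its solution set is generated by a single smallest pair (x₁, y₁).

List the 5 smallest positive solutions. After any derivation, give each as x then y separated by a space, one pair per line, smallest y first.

√391 = [19; 1,3,2,2,1,…,3,1,38, …], period ℓ=16 (even) → k=15
k=0  a_k=19  p_k/q_k = 19/1
…
k=5  a_k=1  p_k/q_k = 613/31
…
k=14  a_k=3  p_k/q_k = 5678083/287153
k=15  a_k=1  p_k/q_k = 7338680/371133
→ (7338680, 371133).  Check: 7338680²=53856224142400, 391·371133²=53856224142399, difference 1.
(x_2, y_2) = (7338680·7338680 + 391·371133·371133, 7338680·371133 + 371133·7338680) = (107712448284799, 5447252648880)
(x_3, y_3) = (7338680·107712448284799 + 391·371133·5447252648880, 7338680·5447252648880 + 371133·107712448284799) = (1580934379957370111960, 79951288138564985667)
(x_4, y_4) = (7338680·1580934379957370111960 + 391·371133·79951288138564985667, 7338680·79951288138564985667 + 371133·1580934379957370111960) = (23203943031010998074028940801, 1173473838473442730776750240)
(x_5, y_5) = (7338680·23203943031010998074028940801 + 391·371133·1173473838473442730776750240, 7338680·1173473838473442730776750240 + 371133·23203943031010998074028940801) = (340572625285638001757449457184853400, 17223497977856489447705304337580733)

7338680 371133
107712448284799 5447252648880
1580934379957370111960 79951288138564985667
23203943031010998074028940801 1173473838473442730776750240
340572625285638001757449457184853400 17223497977856489447705304337580733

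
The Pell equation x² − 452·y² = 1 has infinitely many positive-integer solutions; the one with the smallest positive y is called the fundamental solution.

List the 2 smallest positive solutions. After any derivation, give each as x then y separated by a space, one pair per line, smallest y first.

d=452: √d = [21; 3,1,5,3,10,3,5,1,3,42] (ℓ=10, even), read p_9/q_9
i=0: a=21 ⇒ p=21, q=1
…
i=5: a=10 ⇒ p=16009, q=753
i=6: a=3 ⇒ p=49579, q=2332
i=7: a=5 ⇒ p=263904, q=12413
i=8: a=1 ⇒ p=313483, q=14745
i=9: a=3 ⇒ p=1204353, q=56648
fundamental: x₁=1204353, y₁=56648  (since 1450466148609 − 452·3208995904 = 1)
k=2:  x_2 = 1204353·1204353+452·56648·56648 = 2900932297217,  y_2 = 1204353·56648+56648·1204353 = 136448377488

1204353 56648
2900932297217 136448377488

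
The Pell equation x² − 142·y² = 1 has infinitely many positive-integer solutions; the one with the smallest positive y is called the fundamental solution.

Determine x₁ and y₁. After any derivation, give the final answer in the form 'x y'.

d=142: √d = [11; 1,10,1,22] (ℓ=4, even), read p_3/q_3
step 0: (11, 1)  from 11·(1,0) + (0,1)
…
step 2: (131, 11)  from 10·(12,1) + (11,1)
step 3: (143, 12)  from 1·(131,11) + (12,1)
fundamental: x₁=143, y₁=12  (since 20449 − 142·144 = 1)

143 12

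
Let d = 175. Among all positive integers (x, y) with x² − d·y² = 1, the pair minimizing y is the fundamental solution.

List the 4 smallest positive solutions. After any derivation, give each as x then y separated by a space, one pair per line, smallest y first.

2024 153
8193151 619344
33165873224 2507104359
134255446617601 10148757825888

√175 = [13; 4,2,1,2,4,26, …], period ℓ=6 (even) → k=5
k=0  a_k=13  p_k/q_k = 13/1
…
k=2  a_k=2  p_k/q_k = 119/9
k=3  a_k=1  p_k/q_k = 172/13
k=4  a_k=2  p_k/q_k = 463/35
k=5  a_k=4  p_k/q_k = 2024/153
(x₁, y₁) = (2024, 153);  2024² − 175·153² = 1 ✓
n=2: (2024,153)∘(2024,153) = (2024·2024+175·153·153, 2024·153+153·2024) = (8193151,619344)
n=3: (8193151,619344)∘(2024,153) = (2024·8193151+175·153·619344, 2024·619344+153·8193151) = (33165873224,2507104359)
n=4: (33165873224,2507104359)∘(2024,153) = (2024·33165873224+175·153·2507104359, 2024·2507104359+153·33165873224) = (134255446617601,10148757825888)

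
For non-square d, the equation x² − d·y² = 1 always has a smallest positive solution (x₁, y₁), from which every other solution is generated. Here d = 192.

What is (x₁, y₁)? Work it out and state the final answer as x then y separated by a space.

[13; 1,5,1,26] for √192; ℓ=4 ⇒ convergent index 3
k=0  a_k=13  p_k/q_k = 13/1
…
k=2  a_k=5  p_k/q_k = 83/6
k=3  a_k=1  p_k/q_k = 97/7
fundamental: x₁=97, y₁=7  (since 9409 − 192·49 = 1)

97 7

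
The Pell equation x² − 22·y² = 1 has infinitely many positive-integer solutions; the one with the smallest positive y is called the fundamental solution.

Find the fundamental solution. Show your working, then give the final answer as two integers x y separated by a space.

√22 → a₀=4, period (1,2,4,2,1,8); ℓ=6 even so k=5
step 0: (4, 1)  from 4·(1,0) + (0,1)
…
step 3: (61, 13)  from 4·(14,3) + (5,1)
step 4: (136, 29)  from 2·(61,13) + (14,3)
step 5: (197, 42)  from 1·(136,29) + (61,13)
(x₁, y₁) = (197, 42);  197² − 22·42² = 1 ✓

197 42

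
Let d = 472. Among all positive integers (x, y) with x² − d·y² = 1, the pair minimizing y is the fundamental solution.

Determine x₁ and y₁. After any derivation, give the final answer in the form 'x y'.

d=472: √d = [21; 1,2,1,1,1,…,2,1,42] (ℓ=14, even), read p_13/q_13
a_0=21:  p_0=21·1+0=21,  q_0=21·0+1=1
a_1=1:  p_1=1·21+1=22,  q_1=1·1+0=1
…
a_3=1:  p_3=1·65+22=87,  q_3=1·3+1=4
a_4=1:  p_4=1·87+65=152,  q_4=1·4+3=7
a_5=1:  p_5=1·152+87=239,  q_5=1·7+4=11
a_6=4:  p_6=4·239+152=1108,  q_6=4·11+7=51
a_7=5:  p_7=5·1108+239=5779,  q_7=5·51+11=266
a_8=4:  p_8=4·5779+1108=24224,  q_8=4·266+51=1115
a_9=1:  p_9=1·24224+5779=30003,  q_9=1·1115+266=1381
a_10=1:  p_10=1·30003+24224=54227,  q_10=1·1381+1115=2496
a_11=1:  p_11=1·54227+30003=84230,  q_11=1·2496+1381=3877
a_12=2:  p_12=2·84230+54227=222687,  q_12=2·3877+2496=10250
a_13=1:  p_13=1·222687+84230=306917,  q_13=1·10250+3877=14127
(x₁, y₁) = (306917, 14127);  306917² − 472·14127² = 1 ✓

306917 14127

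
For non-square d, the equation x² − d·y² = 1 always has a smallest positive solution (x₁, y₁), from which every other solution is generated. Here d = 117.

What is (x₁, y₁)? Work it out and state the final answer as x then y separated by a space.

649 60

√117 → a₀=10, period (1,4,2,4,1,20); ℓ=6 even so k=5
k=0  a_k=10  p_k/q_k = 10/1
k=1  a_k=1  p_k/q_k = 11/1
k=2  a_k=4  p_k/q_k = 54/5
…
k=4  a_k=4  p_k/q_k = 530/49
k=5  a_k=1  p_k/q_k = 649/60
fundamental: x₁=649, y₁=60  (since 421201 − 117·3600 = 1)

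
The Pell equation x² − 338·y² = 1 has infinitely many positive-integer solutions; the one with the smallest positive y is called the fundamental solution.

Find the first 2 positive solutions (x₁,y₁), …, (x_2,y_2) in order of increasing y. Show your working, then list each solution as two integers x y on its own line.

√338 = [18; 2,1,1,2,36, …], period ℓ=5 (odd) → k=9
i=0: a=18 ⇒ p=18, q=1
i=1: a=2 ⇒ p=37, q=2
…
i=3: a=1 ⇒ p=92, q=5
…
i=5: a=36 ⇒ p=8696, q=473
i=6: a=2 ⇒ p=17631, q=959
i=7: a=1 ⇒ p=26327, q=1432
i=8: a=1 ⇒ p=43958, q=2391
i=9: a=2 ⇒ p=114243, q=6214
fundamental: x₁=114243, y₁=6214  (since 13051463049 − 338·38613796 = 1)
k=2:  x_2 = 114243·114243+338·6214·6214 = 26102926097,  y_2 = 114243·6214+6214·114243 = 1419812004

114243 6214
26102926097 1419812004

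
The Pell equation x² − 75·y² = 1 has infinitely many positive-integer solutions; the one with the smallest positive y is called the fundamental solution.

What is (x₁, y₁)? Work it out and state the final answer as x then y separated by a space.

26 3

d=75: √d = [8; 1,1,1,16] (ℓ=4, even), read p_3/q_3
i=0: a=8 ⇒ p=8, q=1
…
i=2: a=1 ⇒ p=17, q=2
i=3: a=1 ⇒ p=26, q=3
→ (26, 3).  Check: 26²=676, 75·3²=675, difference 1.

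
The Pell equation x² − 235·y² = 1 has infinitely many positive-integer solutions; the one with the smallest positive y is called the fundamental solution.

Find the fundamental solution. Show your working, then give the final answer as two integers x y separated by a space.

46 3

√235 → a₀=15, period (3,30); ℓ=2 even so k=1
k=0  a_k=15  p_k/q_k = 15/1
k=1  a_k=3  p_k/q_k = 46/3
→ (46, 3).  Check: 46²=2116, 235·3²=2115, difference 1.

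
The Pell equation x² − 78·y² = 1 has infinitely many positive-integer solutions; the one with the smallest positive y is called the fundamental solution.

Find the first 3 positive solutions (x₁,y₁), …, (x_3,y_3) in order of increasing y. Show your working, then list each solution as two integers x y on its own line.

[8; 1,4,1,16] for √78; ℓ=4 ⇒ convergent index 3
a_0=8:  p_0=8·1+0=8,  q_0=8·0+1=1
…
a_2=4:  p_2=4·9+8=44,  q_2=4·1+1=5
a_3=1:  p_3=1·44+9=53,  q_3=1·5+1=6
fundamental: x₁=53, y₁=6  (since 2809 − 78·36 = 1)
(x_2, y_2) = (53·53 + 78·6·6, 53·6 + 6·53) = (5617, 636)
(x_3, y_3) = (53·5617 + 78·6·636, 53·636 + 6·5617) = (595349, 67410)

53 6
5617 636
595349 67410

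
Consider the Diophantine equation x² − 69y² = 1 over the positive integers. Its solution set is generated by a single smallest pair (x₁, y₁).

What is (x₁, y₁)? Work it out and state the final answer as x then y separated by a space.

7775 936

√69 = [8; 3,3,1,4,1,3,3,16, …], period ℓ=8 (even) → k=7
k=0  a_k=8  p_k/q_k = 8/1
k=1  a_k=3  p_k/q_k = 25/3
k=2  a_k=3  p_k/q_k = 83/10
k=3  a_k=1  p_k/q_k = 108/13
k=4  a_k=4  p_k/q_k = 515/62
k=5  a_k=1  p_k/q_k = 623/75
k=6  a_k=3  p_k/q_k = 2384/287
k=7  a_k=3  p_k/q_k = 7775/936
(x₁, y₁) = (7775, 936);  7775² − 69·936² = 1 ✓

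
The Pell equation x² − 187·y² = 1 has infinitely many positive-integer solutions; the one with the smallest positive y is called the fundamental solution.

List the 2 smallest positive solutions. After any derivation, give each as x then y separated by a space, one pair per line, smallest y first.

√187 → a₀=13, period (1,2,13,2,1,26); ℓ=6 even so k=5
i=0: a=13 ⇒ p=13, q=1
i=1: a=1 ⇒ p=14, q=1
…
i=3: a=13 ⇒ p=547, q=40
i=4: a=2 ⇒ p=1135, q=83
i=5: a=1 ⇒ p=1682, q=123
→ (1682, 123).  Check: 1682²=2829124, 187·123²=2829123, difference 1.
(1682+123√187)^2 = 5658247 + 413772√187

1682 123
5658247 413772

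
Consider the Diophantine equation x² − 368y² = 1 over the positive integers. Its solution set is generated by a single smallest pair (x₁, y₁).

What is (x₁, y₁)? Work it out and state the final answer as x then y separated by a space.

1151 60

[19; 5,2,5,38] for √368; ℓ=4 ⇒ convergent index 3
k=0  a_k=19  p_k/q_k = 19/1
k=1  a_k=5  p_k/q_k = 96/5
k=2  a_k=2  p_k/q_k = 211/11
k=3  a_k=5  p_k/q_k = 1151/60
→ (1151, 60).  Check: 1151²=1324801, 368·60²=1324800, difference 1.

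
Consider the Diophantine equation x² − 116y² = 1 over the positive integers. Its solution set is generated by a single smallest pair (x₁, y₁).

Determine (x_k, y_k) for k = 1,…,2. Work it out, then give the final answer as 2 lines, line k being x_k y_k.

9801 910
192119201 17837820

d=116: √d = [10; 1,3,2,1,4,1,2,3,1,20] (ℓ=10, even), read p_9/q_9
a_0=10:  p_0=10·1+0=10,  q_0=10·0+1=1
a_1=1:  p_1=1·10+1=11,  q_1=1·1+0=1
a_2=3:  p_2=3·11+10=43,  q_2=3·1+1=4
…
a_4=1:  p_4=1·97+43=140,  q_4=1·9+4=13
a_5=4:  p_5=4·140+97=657,  q_5=4·13+9=61
a_6=1:  p_6=1·657+140=797,  q_6=1·61+13=74
…
a_8=3:  p_8=3·2251+797=7550,  q_8=3·209+74=701
a_9=1:  p_9=1·7550+2251=9801,  q_9=1·701+209=910
fundamental: x₁=9801, y₁=910  (since 96059601 − 116·828100 = 1)
n=2: (9801,910)∘(9801,910) = (9801·9801+116·910·910, 9801·910+910·9801) = (192119201,17837820)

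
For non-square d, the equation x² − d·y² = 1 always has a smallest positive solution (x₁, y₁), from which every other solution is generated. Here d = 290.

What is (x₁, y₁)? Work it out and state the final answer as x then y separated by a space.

d=290: √d = [17; 34] (ℓ=1, odd), read p_1/q_1
i=0: a=17 ⇒ p=17, q=1
i=1: a=34 ⇒ p=579, q=34
fundamental: x₁=579, y₁=34  (since 335241 − 290·1156 = 1)

579 34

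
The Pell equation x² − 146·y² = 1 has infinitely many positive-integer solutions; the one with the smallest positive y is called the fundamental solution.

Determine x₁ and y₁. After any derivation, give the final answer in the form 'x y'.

√146 = [12; 12,24, …], period ℓ=2 (even) → k=1
i=0: a=12 ⇒ p=12, q=1
i=1: a=12 ⇒ p=145, q=12
(x₁, y₁) = (145, 12);  145² − 146·12² = 1 ✓

145 12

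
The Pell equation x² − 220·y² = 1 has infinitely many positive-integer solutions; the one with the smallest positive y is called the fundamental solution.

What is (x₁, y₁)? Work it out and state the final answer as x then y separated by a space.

89 6

[14; 1,4,1,28] for √220; ℓ=4 ⇒ convergent index 3
step 0: (14, 1)  from 14·(1,0) + (0,1)
step 1: (15, 1)  from 1·(14,1) + (1,0)
step 2: (74, 5)  from 4·(15,1) + (14,1)
step 3: (89, 6)  from 1·(74,5) + (15,1)
(x₁, y₁) = (89, 6);  89² − 220·6² = 1 ✓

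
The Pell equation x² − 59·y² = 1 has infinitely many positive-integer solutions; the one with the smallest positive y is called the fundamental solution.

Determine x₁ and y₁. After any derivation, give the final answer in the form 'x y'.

[7; 1,2,7,2,1,14] for √59; ℓ=6 ⇒ convergent index 5
a_0=7:  p_0=7·1+0=7,  q_0=7·0+1=1
…
a_4=2:  p_4=2·169+23=361,  q_4=2·22+3=47
a_5=1:  p_5=1·361+169=530,  q_5=1·47+22=69
→ (530, 69).  Check: 530²=280900, 59·69²=280899, difference 1.

530 69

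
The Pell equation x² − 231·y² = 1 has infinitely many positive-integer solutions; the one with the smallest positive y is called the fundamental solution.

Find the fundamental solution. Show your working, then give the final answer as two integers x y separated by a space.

76 5

√231 → a₀=15, period (5,30); ℓ=2 even so k=1
step 0: (15, 1)  from 15·(1,0) + (0,1)
step 1: (76, 5)  from 5·(15,1) + (1,0)
→ (76, 5).  Check: 76²=5776, 231·5²=5775, difference 1.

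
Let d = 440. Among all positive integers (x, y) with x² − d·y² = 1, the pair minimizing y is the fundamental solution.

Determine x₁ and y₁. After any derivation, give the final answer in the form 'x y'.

21 1

d=440: √d = [20; 1,40] (ℓ=2, even), read p_1/q_1
a_0=20:  p_0=20·1+0=20,  q_0=20·0+1=1
a_1=1:  p_1=1·20+1=21,  q_1=1·1+0=1
(x₁, y₁) = (21, 1);  21² − 440·1² = 1 ✓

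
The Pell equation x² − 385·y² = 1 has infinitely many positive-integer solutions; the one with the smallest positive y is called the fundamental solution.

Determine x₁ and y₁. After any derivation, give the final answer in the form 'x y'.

95831 4884

√385 → a₀=19, period (1,1,1,1,1,…,1,1,38); ℓ=16 even so k=15
step 0: (19, 1)  from 19·(1,0) + (0,1)
…
step 2: (39, 2)  from 1·(20,1) + (19,1)
step 3: (59, 3)  from 1·(39,2) + (20,1)
…
step 6: (569, 29)  from 3·(157,8) + (98,5)
step 7: (726, 37)  from 1·(569,29) + (157,8)
…
step 11: (13009, 663)  from 1·(10262,523) + (2747,140)
step 12: (23271, 1186)  from 1·(13009,663) + (10262,523)
…
step 14: (59551, 3035)  from 1·(36280,1849) + (23271,1186)
step 15: (95831, 4884)  from 1·(59551,3035) + (36280,1849)
fundamental: x₁=95831, y₁=4884  (since 9183580561 − 385·23853456 = 1)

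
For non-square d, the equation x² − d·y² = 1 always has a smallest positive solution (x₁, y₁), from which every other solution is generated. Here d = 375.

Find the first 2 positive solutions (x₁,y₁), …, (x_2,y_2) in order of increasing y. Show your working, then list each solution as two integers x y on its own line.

15124 781
457470751 23623688

√375 → a₀=19, period (2,1,2,1,5,1,2,1,2,38); ℓ=10 even so k=9
a_0=19:  p_0=19·1+0=19,  q_0=19·0+1=1
…
a_2=1:  p_2=1·39+19=58,  q_2=1·2+1=3
…
a_4=1:  p_4=1·155+58=213,  q_4=1·8+3=11
…
a_6=1:  p_6=1·1220+213=1433,  q_6=1·63+11=74
…
a_8=1:  p_8=1·4086+1433=5519,  q_8=1·211+74=285
a_9=2:  p_9=2·5519+4086=15124,  q_9=2·285+211=781
(x₁, y₁) = (15124, 781);  15124² − 375·781² = 1 ✓
(15124+781√375)^2 = 457470751 + 23623688√375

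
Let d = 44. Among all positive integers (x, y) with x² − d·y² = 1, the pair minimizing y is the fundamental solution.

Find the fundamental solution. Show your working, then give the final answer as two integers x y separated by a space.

√44 → a₀=6, period (1,1,1,2,1,1,1,12); ℓ=8 even so k=7
step 0: (6, 1)  from 6·(1,0) + (0,1)
step 1: (7, 1)  from 1·(6,1) + (1,0)
step 2: (13, 2)  from 1·(7,1) + (6,1)
…
step 4: (53, 8)  from 2·(20,3) + (13,2)
…
step 6: (126, 19)  from 1·(73,11) + (53,8)
step 7: (199, 30)  from 1·(126,19) + (73,11)
→ (199, 30).  Check: 199²=39601, 44·30²=39600, difference 1.

199 30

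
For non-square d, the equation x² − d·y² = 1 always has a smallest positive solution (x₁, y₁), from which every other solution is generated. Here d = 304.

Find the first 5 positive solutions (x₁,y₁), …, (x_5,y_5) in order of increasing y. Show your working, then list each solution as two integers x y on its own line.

57799 3315
6681448801 383207370
772362118440199 44298005553945
89283516160768675201 5120760845641726740
10320995900380175197444999 591949712190194322136575

√304 = [17; 2,3,2,1,1,1,1,1,2,3,2,34, …], period ℓ=12 (even) → k=11
step 0: (17, 1)  from 17·(1,0) + (0,1)
…
step 3: (279, 16)  from 2·(122,7) + (35,2)
step 4: (401, 23)  from 1·(279,16) + (122,7)
…
step 6: (1081, 62)  from 1·(680,39) + (401,23)
step 7: (1761, 101)  from 1·(1081,62) + (680,39)
step 8: (2842, 163)  from 1·(1761,101) + (1081,62)
…
step 10: (25177, 1444)  from 3·(7445,427) + (2842,163)
step 11: (57799, 3315)  from 2·(25177,1444) + (7445,427)
fundamental: x₁=57799, y₁=3315  (since 3340724401 − 304·10989225 = 1)
(x_2, y_2) = (57799·57799 + 304·3315·3315, 57799·3315 + 3315·57799) = (6681448801, 383207370)
(x_3, y_3) = (57799·6681448801 + 304·3315·383207370, 57799·383207370 + 3315·6681448801) = (772362118440199, 44298005553945)
(x_4, y_4) = (57799·772362118440199 + 304·3315·44298005553945, 57799·44298005553945 + 3315·772362118440199) = (89283516160768675201, 5120760845641726740)
(x_5, y_5) = (57799·89283516160768675201 + 304·3315·5120760845641726740, 57799·5120760845641726740 + 3315·89283516160768675201) = (10320995900380175197444999, 591949712190194322136575)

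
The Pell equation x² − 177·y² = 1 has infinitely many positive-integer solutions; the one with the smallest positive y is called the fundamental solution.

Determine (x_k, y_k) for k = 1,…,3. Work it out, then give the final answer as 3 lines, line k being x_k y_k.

d=177: √d = [13; 3,3,2,8,2,3,3,26] (ℓ=8, even), read p_7/q_7
i=0: a=13 ⇒ p=13, q=1
i=1: a=3 ⇒ p=40, q=3
i=2: a=3 ⇒ p=133, q=10
…
i=5: a=2 ⇒ p=5468, q=411
i=6: a=3 ⇒ p=18985, q=1427
i=7: a=3 ⇒ p=62423, q=4692
→ (62423, 4692).  Check: 62423²=3896630929, 177·4692²=3896630928, difference 1.
(62423+4692√177)^2 = 7793261857 + 585777432√177
(62423+4692√177)^3 = 972957569736599 + 73131969270780√177

62423 4692
7793261857 585777432
972957569736599 73131969270780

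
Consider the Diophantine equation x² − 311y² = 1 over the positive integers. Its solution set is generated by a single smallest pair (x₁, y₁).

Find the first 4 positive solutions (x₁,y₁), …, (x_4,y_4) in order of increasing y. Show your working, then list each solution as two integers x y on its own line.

√311 = [17; 1,1,1,2,1,…,1,1,34, …], period ℓ=16 (even) → k=15
k=0  a_k=17  p_k/q_k = 17/1
k=1  a_k=1  p_k/q_k = 18/1
k=2  a_k=1  p_k/q_k = 35/2
k=3  a_k=1  p_k/q_k = 53/3
k=4  a_k=2  p_k/q_k = 141/8
k=5  a_k=1  p_k/q_k = 194/11
…
k=9  a_k=3  p_k/q_k = 217583/12338
…
k=12  a_k=2  p_k/q_k = 4565134/258865
k=13  a_k=1  p_k/q_k = 6159373/349266
k=14  a_k=1  p_k/q_k = 10724507/608131
k=15  a_k=1  p_k/q_k = 16883880/957397
(x₁, y₁) = (16883880, 957397);  16883880² − 311·957397² = 1 ✓
(16883880+957397√311)^2 = 570130807708799 + 32329152120720√311
(16883880+957397√311)^3 = 19252040283316857636360 + 1091683049815963029803√311
(16883880+957397√311)^4 = 650098275797375082487964044801 + 36863691222253451430108430560√311

16883880 957397
570130807708799 32329152120720
19252040283316857636360 1091683049815963029803
650098275797375082487964044801 36863691222253451430108430560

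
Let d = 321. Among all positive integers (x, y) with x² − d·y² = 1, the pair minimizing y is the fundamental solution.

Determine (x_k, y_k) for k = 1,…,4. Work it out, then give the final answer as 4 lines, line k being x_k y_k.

215 12
92449 5160
39752855 2218788
17093635201 954073680

[17; 1,10,1,34] for √321; ℓ=4 ⇒ convergent index 3
k=0  a_k=17  p_k/q_k = 17/1
…
k=2  a_k=10  p_k/q_k = 197/11
k=3  a_k=1  p_k/q_k = 215/12
(x₁, y₁) = (215, 12);  215² − 321·12² = 1 ✓
(215+12√321)^2 = 92449 + 5160√321
(215+12√321)^3 = 39752855 + 2218788√321
(215+12√321)^4 = 17093635201 + 954073680√321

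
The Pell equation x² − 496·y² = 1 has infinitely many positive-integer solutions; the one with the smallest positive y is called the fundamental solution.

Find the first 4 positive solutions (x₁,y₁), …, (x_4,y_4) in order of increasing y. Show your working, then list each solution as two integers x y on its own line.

4620799 207480
42703566796801 1917446753040
394649197502177907199 17720272078000750440
3647189234337689639247667201 163763630995505661818050080

d=496: √d = [22; 3,1,2,4,1,…,1,3,44] (ℓ=16, even), read p_15/q_15
step 0: (22, 1)  from 22·(1,0) + (0,1)
step 1: (67, 3)  from 3·(22,1) + (1,0)
…
step 4: (1069, 48)  from 4·(245,11) + (89,4)
step 5: (1314, 59)  from 1·(1069,48) + (245,11)
…
step 7: (6080, 273)  from 2·(2383,107) + (1314,59)
…
step 10: (49709, 2232)  from 1·(35166,1579) + (14543,653)
step 11: (84875, 3811)  from 1·(49709,2232) + (35166,1579)
step 12: (389209, 17476)  from 4·(84875,3811) + (49709,2232)
step 13: (863293, 38763)  from 2·(389209,17476) + (84875,3811)
step 14: (1252502, 56239)  from 1·(863293,38763) + (389209,17476)
step 15: (4620799, 207480)  from 3·(1252502,56239) + (863293,38763)
→ (4620799, 207480).  Check: 4620799²=21351783398401, 496·207480²=21351783398400, difference 1.
n=2: (4620799,207480)∘(4620799,207480) = (4620799·4620799+496·207480·207480, 4620799·207480+207480·4620799) = (42703566796801,1917446753040)
n=3: (42703566796801,1917446753040)∘(4620799,207480) = (4620799·42703566796801+496·207480·1917446753040, 4620799·1917446753040+207480·42703566796801) = (394649197502177907199,17720272078000750440)
n=4: (394649197502177907199,17720272078000750440)∘(4620799,207480) = (4620799·394649197502177907199+496·207480·17720272078000750440, 4620799·17720272078000750440+207480·394649197502177907199) = (3647189234337689639247667201,163763630995505661818050080)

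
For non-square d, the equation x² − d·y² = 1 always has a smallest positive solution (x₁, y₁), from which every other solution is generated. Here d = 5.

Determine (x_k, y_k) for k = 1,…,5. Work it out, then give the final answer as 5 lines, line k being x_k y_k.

9 4
161 72
2889 1292
51841 23184
930249 416020

√5 = [2; 4, …], period ℓ=1 (odd) → k=1
k=0  a_k=2  p_k/q_k = 2/1
k=1  a_k=4  p_k/q_k = 9/4
(x₁, y₁) = (9, 4);  9² − 5·4² = 1 ✓
k=2:  x_2 = 9·9+5·4·4 = 161,  y_2 = 9·4+4·9 = 72
k=3:  x_3 = 9·161+5·4·72 = 2889,  y_3 = 9·72+4·161 = 1292
k=4:  x_4 = 9·2889+5·4·1292 = 51841,  y_4 = 9·1292+4·2889 = 23184
k=5:  x_5 = 9·51841+5·4·23184 = 930249,  y_5 = 9·23184+4·51841 = 416020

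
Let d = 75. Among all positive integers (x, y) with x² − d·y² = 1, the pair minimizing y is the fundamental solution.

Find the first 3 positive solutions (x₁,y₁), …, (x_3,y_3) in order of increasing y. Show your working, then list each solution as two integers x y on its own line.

d=75: √d = [8; 1,1,1,16] (ℓ=4, even), read p_3/q_3
a_0=8:  p_0=8·1+0=8,  q_0=8·0+1=1
…
a_2=1:  p_2=1·9+8=17,  q_2=1·1+1=2
a_3=1:  p_3=1·17+9=26,  q_3=1·2+1=3
→ (26, 3).  Check: 26²=676, 75·3²=675, difference 1.
n=2: (26,3)∘(26,3) = (26·26+75·3·3, 26·3+3·26) = (1351,156)
n=3: (1351,156)∘(26,3) = (26·1351+75·3·156, 26·156+3·1351) = (70226,8109)

26 3
1351 156
70226 8109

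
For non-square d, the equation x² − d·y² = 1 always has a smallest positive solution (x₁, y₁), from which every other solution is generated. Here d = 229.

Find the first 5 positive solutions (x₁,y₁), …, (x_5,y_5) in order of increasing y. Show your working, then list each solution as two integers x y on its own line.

√229 → a₀=15, period (7,1,1,7,30); ℓ=5 odd so k=9
a_0=15:  p_0=15·1+0=15,  q_0=15·0+1=1
a_1=7:  p_1=7·15+1=106,  q_1=7·1+0=7
a_2=1:  p_2=1·106+15=121,  q_2=1·7+1=8
a_3=1:  p_3=1·121+106=227,  q_3=1·8+7=15
a_4=7:  p_4=7·227+121=1710,  q_4=7·15+8=113
a_5=30:  p_5=30·1710+227=51527,  q_5=30·113+15=3405
…
a_7=1:  p_7=1·362399+51527=413926,  q_7=1·23948+3405=27353
a_8=1:  p_8=1·413926+362399=776325,  q_8=1·27353+23948=51301
a_9=7:  p_9=7·776325+413926=5848201,  q_9=7·51301+27353=386460
(x₁, y₁) = (5848201, 386460);  5848201² − 229·386460² = 1 ✓
k=2:  x_2 = 5848201·5848201+229·386460·386460 = 68402909872801,  y_2 = 5848201·386460+386460·5848201 = 4520191516920
k=3:  x_3 = 5848201·68402909872801+229·386460·4520191516920 = 800067931842043513801,  y_3 = 5848201·4520191516920+386460·68402909872801 = 52869977098885735380
k=4:  x_4 = 5848201·800067931842043513801+229·386460·52869977098885735380 = 9357916158133073035999171201,  y_4 = 5848201·52869977098885735380+386460·800067931842043513801 = 618388505879356792878585840
k=5:  x_5 = 5848201·9357916158133073035999171201+229·386460·618388505879356792878585840 = 109453949267819191656474935990205001,  y_5 = 5848201·618388505879356792878585840+386460·9357916158133073035999171201 = 7232920556944267680961578290412300

5848201 386460
68402909872801 4520191516920
800067931842043513801 52869977098885735380
9357916158133073035999171201 618388505879356792878585840
109453949267819191656474935990205001 7232920556944267680961578290412300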